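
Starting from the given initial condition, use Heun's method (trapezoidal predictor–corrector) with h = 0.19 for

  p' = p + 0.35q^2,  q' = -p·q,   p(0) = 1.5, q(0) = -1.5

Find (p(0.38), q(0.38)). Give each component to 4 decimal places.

2.4055, -0.7325

Heun on (p,q): k1 = f(t_n, state_n); k2 = f(t_n + h, state_n + h·k1); state_{n+1} = state_n + (h/2)·(k1 + k2).
0.000000: (1.500000, -1.500000)
  k1 = (2.287500, 2.250000)
  predictor → (1.934625, -1.072500)
  k2 = (2.337215, 2.074885)
  → (1.939348, -1.089136)
0.190000: (1.939348, -1.089136)
  k1 = (2.354524, 2.112213)
  predictor → (2.386707, -0.687815)
  k2 = (2.552289, 1.641614)
  → (2.405495, -0.732522)
(p(0.38), q(0.38)) ≈ (2.4055, -0.7325)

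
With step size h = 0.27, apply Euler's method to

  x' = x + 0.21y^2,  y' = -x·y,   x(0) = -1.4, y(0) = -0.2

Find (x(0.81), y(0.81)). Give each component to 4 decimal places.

Euler on (x,y): x_{n+1} = x_n + h·x', y_{n+1} = y_n + h·y'.
0.000000: (-1.400000, -0.200000); f=(-1.391600, -0.280000) → (-1.775732, -0.275600)
0.270000: (-1.775732, -0.275600); f=(-1.759781, -0.489392) → (-2.250873, -0.407736)
0.540000: (-2.250873, -0.407736); f=(-2.215961, -0.917761) → (-2.849182, -0.655531)
(x(0.81), y(0.81)) ≈ (-2.8492, -0.6555)

-2.8492, -0.6555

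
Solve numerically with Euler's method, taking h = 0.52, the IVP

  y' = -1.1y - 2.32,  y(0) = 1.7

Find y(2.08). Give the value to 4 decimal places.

-1.9813

Euler: y_{n+1} = y_n + h·f(t_n, y_n).
t=0.000000, y=1.700000: f=-4.190000 → y ← 1.700000 + 0.52·(-4.190000) = -0.478800
t=0.520000, y=-0.478800: f=-1.793320 → y ← -0.478800 + 0.52·(-1.793320) = -1.411326
t=1.040000, y=-1.411326: f=-0.767541 → y ← -1.411326 + 0.52·(-0.767541) = -1.810448
t=1.560000, y=-1.810448: f=-0.328508 → y ← -1.810448 + 0.52·(-0.328508) = -1.981272
y(2.08) ≈ -1.9813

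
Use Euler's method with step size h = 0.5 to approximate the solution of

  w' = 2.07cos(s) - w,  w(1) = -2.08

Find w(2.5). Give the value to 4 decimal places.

Euler: w_{n+1} = w_n + h·f(s_n, w_n).
s=1.000000, w=-2.080000: f=3.198426 → w ← -2.080000 + 0.5·3.198426 = -0.480787
s=1.500000, w=-0.480787: f=0.627213 → w ← -0.480787 + 0.5·0.627213 = -0.167181
s=2.000000, w=-0.167181: f=-0.694243 → w ← -0.167181 + 0.5·(-0.694243) = -0.514302
w(2.5) ≈ -0.5143

-0.5143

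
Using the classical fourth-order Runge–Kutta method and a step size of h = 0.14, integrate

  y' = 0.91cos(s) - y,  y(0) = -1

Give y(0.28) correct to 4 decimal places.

-0.5366

RK4: k1 = f(s_n, y_n); k2 = f(s_n + h/2, y_n + (h/2)·k1); k3 = f(s_n + h/2, y_n + (h/2)·k2); k4 = f(s_n + h, y_n + h·k3); y_{n+1} = y_n + (h/6)·(k1 + 2k2 + 2k3 + k4).
s=0.000000, y=-1.000000:
  k1 = f(0.000000, -1.000000) = 1.910000
  k2 = f(0.070000, -0.866300) = 1.774071
  k3 = f(0.070000, -0.875815) = 1.783586
  k4 = f(0.140000, -0.750298) = 1.651394
  y ← -1.000000 + (0.14/6)·(k1 + 2k2 + 2k3 + k4) = -0.750877
s=0.140000, y=-0.750877:
  k1 = f(0.140000, -0.750877) = 1.651973
  k2 = f(0.210000, -0.635239) = 1.525247
  k3 = f(0.210000, -0.644109) = 1.534118
  k4 = f(0.280000, -0.536100) = 1.410661
  y ← -0.750877 + (0.14/6)·(k1 + 2k2 + 2k3 + k4) = -0.536645
y(0.28) ≈ -0.5366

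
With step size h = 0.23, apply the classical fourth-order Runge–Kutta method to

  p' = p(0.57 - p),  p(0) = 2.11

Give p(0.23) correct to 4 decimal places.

1.5843

RK4: k1 = f(s_n, p_n); k2 = f(s_n + h/2, p_n + (h/2)·k1); k3 = f(s_n + h/2, p_n + (h/2)·k2); k4 = f(s_n + h, p_n + h·k3); p_{n+1} = p_n + (h/6)·(k1 + 2k2 + 2k3 + k4).
s=0.000000, p=2.110000:
  k1 = f(0.000000, 2.110000) = -3.249400
  k2 = f(0.115000, 1.736319) = -2.025102
  k3 = f(0.115000, 1.877113) = -2.453600
  k4 = f(0.230000, 1.545672) = -1.508069
  p ← 2.110000 + (0.23/6)·(k1 + 2k2 + 2k3 + k4) = 1.584263
p(0.23) ≈ 1.5843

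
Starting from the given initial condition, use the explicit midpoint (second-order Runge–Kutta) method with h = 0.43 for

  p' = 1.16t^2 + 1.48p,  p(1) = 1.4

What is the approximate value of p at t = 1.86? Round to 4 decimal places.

8.0544

Midpoint: k1 = f(t_n, p_n); k2 = f(t_n + h/2, p_n + (h/2)·k1); p_{n+1} = p_n + h·k2.
t=1.000000, p=1.400000:
  k1 = f(1.000000, 1.400000) = 3.232000
  k2 = f(1.215000, 2.094880) = 4.812843
  p ← 1.400000 + 0.43·4.812843 = 3.469523
t=1.430000, p=3.469523:
  k1 = f(1.430000, 3.469523) = 7.506978
  k2 = f(1.645000, 5.083523) = 10.662603
  p ← 3.469523 + 0.43·10.662603 = 8.054442
p(1.86) ≈ 8.0544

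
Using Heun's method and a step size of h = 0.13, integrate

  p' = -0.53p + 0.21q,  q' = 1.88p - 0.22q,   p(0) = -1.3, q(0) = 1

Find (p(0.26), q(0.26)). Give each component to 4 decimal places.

-1.0991, 0.3791

Heun on (p,q): k1 = f(t_n, state_n); k2 = f(t_n + h, state_n + h·k1); state_{n+1} = state_n + (h/2)·(k1 + k2).
0.000000: (-1.300000, 1.000000)
  k1 = (0.899000, -2.664000)
  predictor → (-1.183130, 0.653680)
  k2 = (0.764332, -2.368094)
  → (-1.191883, 0.672914)
0.130000: (-1.191883, 0.672914)
  k1 = (0.773010, -2.388782)
  predictor → (-1.091392, 0.362372)
  k2 = (0.654536, -2.131539)
  → (-1.099093, 0.379093)
(p(0.26), q(0.26)) ≈ (-1.0991, 0.3791)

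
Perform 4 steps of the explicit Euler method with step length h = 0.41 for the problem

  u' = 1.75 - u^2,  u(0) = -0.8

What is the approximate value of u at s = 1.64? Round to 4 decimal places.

Euler: u_{n+1} = u_n + h·f(s_n, u_n).
s=0.000000, u=-0.800000: f=1.110000 → u ← -0.800000 + 0.41·1.110000 = -0.344900
s=0.410000, u=-0.344900: f=1.631044 → u ← -0.344900 + 0.41·1.631044 = 0.323828
s=0.820000, u=0.323828: f=1.645135 → u ← 0.323828 + 0.41·1.645135 = 0.998334
s=1.230000, u=0.998334: f=0.753330 → u ← 0.998334 + 0.41·0.753330 = 1.307199
u(1.64) ≈ 1.3072

1.3072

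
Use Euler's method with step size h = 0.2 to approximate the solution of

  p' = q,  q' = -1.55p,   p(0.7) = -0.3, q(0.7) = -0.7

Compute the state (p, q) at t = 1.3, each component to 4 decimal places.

-0.6555, -0.2966

Euler on (p,q): p_{n+1} = p_n + h·p', q_{n+1} = q_n + h·q'.
0.700000: (-0.300000, -0.700000); f=(-0.700000, 0.465000) → (-0.440000, -0.607000)
0.900000: (-0.440000, -0.607000); f=(-0.607000, 0.682000) → (-0.561400, -0.470600)
1.100000: (-0.561400, -0.470600); f=(-0.470600, 0.870170) → (-0.655520, -0.296566)
(p(1.3), q(1.3)) ≈ (-0.6555, -0.2966)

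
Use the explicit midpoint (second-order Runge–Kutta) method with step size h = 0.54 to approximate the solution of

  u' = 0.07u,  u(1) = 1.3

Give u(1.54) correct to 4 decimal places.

Midpoint: k1 = f(x_n, u_n); k2 = f(x_n + h/2, u_n + (h/2)·k1); u_{n+1} = u_n + h·k2.
x=1.000000, u=1.300000:
  k1 = f(1.000000, 1.300000) = 0.091000
  k2 = f(1.270000, 1.324570) = 0.092720
  u ← 1.300000 + 0.54·0.092720 = 1.350069
u(1.54) ≈ 1.3501

1.3501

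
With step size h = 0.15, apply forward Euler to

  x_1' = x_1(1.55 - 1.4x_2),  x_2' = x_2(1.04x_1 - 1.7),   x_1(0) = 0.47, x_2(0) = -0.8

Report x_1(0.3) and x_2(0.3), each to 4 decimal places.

0.9018, -0.5549

Euler on (x_1,x_2): x_1_{n+1} = x_1_n + h·x_1', x_2_{n+1} = x_2_n + h·x_2'.
0.000000: (0.470000, -0.800000); f=(1.254900, 0.968960) → (0.658235, -0.654656)
0.150000: (0.658235, -0.654656); f=(1.623549, 0.664761) → (0.901767, -0.554942)
(x_1(0.3), x_2(0.3)) ≈ (0.9018, -0.5549)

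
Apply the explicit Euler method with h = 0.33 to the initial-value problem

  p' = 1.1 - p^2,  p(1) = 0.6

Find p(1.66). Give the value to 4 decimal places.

Euler: p_{n+1} = p_n + h·f(x_n, p_n).
x=1.000000, p=0.600000: f=0.740000 → p ← 0.600000 + 0.33·0.740000 = 0.844200
x=1.330000, p=0.844200: f=0.387326 → p ← 0.844200 + 0.33·0.387326 = 0.972018
p(1.66) ≈ 0.9720

0.9720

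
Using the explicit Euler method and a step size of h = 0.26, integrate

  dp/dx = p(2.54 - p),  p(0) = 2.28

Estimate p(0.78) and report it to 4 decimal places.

2.5264

Euler: p_{n+1} = p_n + h·f(x_n, p_n).
x=0.000000, p=2.280000: f=0.592800 → p ← 2.280000 + 0.26·0.592800 = 2.434128
x=0.260000, p=2.434128: f=0.257706 → p ← 2.434128 + 0.26·0.257706 = 2.501132
x=0.520000, p=2.501132: f=0.097215 → p ← 2.501132 + 0.26·0.097215 = 2.526407
p(0.78) ≈ 2.5264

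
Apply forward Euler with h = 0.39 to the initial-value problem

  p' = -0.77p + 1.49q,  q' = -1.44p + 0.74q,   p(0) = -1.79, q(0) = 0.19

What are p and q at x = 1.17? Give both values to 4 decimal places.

1.2579, 2.9431

Euler on (p,q): p_{n+1} = p_n + h·p', q_{n+1} = q_n + h·q'.
0.000000: (-1.790000, 0.190000); f=(1.661400, 2.718200) → (-1.142054, 1.250098)
0.390000: (-1.142054, 1.250098); f=(2.742028, 2.569630) → (-0.072663, 2.252254)
0.780000: (-0.072663, 2.252254); f=(3.411809, 1.771303) → (1.257942, 2.943062)
(p(1.17), q(1.17)) ≈ (1.2579, 2.9431)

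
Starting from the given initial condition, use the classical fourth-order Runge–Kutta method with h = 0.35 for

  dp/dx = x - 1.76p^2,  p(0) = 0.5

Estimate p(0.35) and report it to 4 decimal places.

RK4: k1 = f(x_n, p_n); k2 = f(x_n + h/2, p_n + (h/2)·k1); k3 = f(x_n + h/2, p_n + (h/2)·k2); k4 = f(x_n + h, p_n + h·k3); p_{n+1} = p_n + (h/6)·(k1 + 2k2 + 2k3 + k4).
x=0.000000, p=0.500000:
  k1 = f(0.000000, 0.500000) = -0.440000
  k2 = f(0.175000, 0.423000) = -0.139915
  k3 = f(0.175000, 0.475515) = -0.222961
  k4 = f(0.350000, 0.421964) = 0.036626
  p ← 0.500000 + (0.35/6)·(k1 + 2k2 + 2k3 + k4) = 0.434134
p(0.35) ≈ 0.4341

0.4341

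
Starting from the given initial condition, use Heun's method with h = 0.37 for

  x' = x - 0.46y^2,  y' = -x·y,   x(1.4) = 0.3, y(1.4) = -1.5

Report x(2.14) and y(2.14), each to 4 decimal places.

-0.3729, -1.4865

Heun on (x,y): k1 = f(t_n, state_n); k2 = f(t_n + h, state_n + h·k1); state_{n+1} = state_n + (h/2)·(k1 + k2).
1.400000: (0.300000, -1.500000)
  k1 = (-0.735000, 0.450000)
  predictor → (0.028050, -1.333500)
  k2 = (-0.789932, 0.037405)
  → (0.017888, -1.409830)
1.770000: (0.017888, -1.409830)
  k1 = (-0.896418, 0.025218)
  predictor → (-0.313787, -1.400499)
  k2 = (-1.216030, -0.439459)
  → (-0.372915, -1.486465)
(x(2.14), y(2.14)) ≈ (-0.3729, -1.4865)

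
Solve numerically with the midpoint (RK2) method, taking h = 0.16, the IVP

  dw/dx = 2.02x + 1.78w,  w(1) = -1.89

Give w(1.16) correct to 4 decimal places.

-2.1098

Midpoint: k1 = f(x_n, w_n); k2 = f(x_n + h/2, w_n + (h/2)·k1); w_{n+1} = w_n + h·k2.
x=1.000000, w=-1.890000:
  k1 = f(1.000000, -1.890000) = -1.344200
  k2 = f(1.080000, -1.997536) = -1.374014
  w ← -1.890000 + 0.16·(-1.374014) = -2.109842
w(1.16) ≈ -2.1098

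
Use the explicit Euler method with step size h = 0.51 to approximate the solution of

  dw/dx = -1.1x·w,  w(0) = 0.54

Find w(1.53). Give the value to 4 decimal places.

0.1649

Euler: w_{n+1} = w_n + h·f(x_n, w_n).
x=0.000000, w=0.540000: f=0.000000 → w ← 0.540000 + 0.51·0.000000 = 0.540000
x=0.510000, w=0.540000: f=-0.302940 → w ← 0.540000 + 0.51·(-0.302940) = 0.385501
x=1.020000, w=0.385501: f=-0.432532 → w ← 0.385501 + 0.51·(-0.432532) = 0.164909
w(1.53) ≈ 0.1649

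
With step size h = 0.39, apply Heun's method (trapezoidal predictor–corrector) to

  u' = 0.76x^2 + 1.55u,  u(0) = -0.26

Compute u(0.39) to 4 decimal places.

Heun: k1 = f(x_n, u_n); k2 = f(x_n + h, u_n + h·k1); u_{n+1} = u_n + (h/2)·(k1 + k2).
x=0.000000, u=-0.260000:
  k1 = f(0.000000, -0.260000) = -0.403000
  k2 = f(0.390000, -0.417170) = -0.531018
  u ← -0.260000 + (0.39/2)·(-0.403000 + (-0.531018)) = -0.442133
u(0.39) ≈ -0.4421

-0.4421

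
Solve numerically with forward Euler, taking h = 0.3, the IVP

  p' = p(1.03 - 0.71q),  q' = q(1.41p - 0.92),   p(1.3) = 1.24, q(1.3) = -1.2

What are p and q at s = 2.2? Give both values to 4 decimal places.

5.6918, -4.7677

Euler on (p,q): p_{n+1} = p_n + h·p', q_{n+1} = q_n + h·q'.
1.300000: (1.240000, -1.200000); f=(2.333680, -0.994080) → (1.940104, -1.498224)
1.600000: (1.940104, -1.498224); f=(4.062071, -2.720096) → (3.158725, -2.314253)
1.900000: (3.158725, -2.314253); f=(8.443650, -8.178113) → (5.691821, -4.767686)
(p(2.2), q(2.2)) ≈ (5.6918, -4.7677)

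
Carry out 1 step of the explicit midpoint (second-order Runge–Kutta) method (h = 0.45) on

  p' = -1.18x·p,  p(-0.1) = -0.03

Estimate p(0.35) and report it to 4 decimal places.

Midpoint: k1 = f(x_n, p_n); k2 = f(x_n + h/2, p_n + (h/2)·k1); p_{n+1} = p_n + h·k2.
x=-0.100000, p=-0.030000:
  k1 = f(-0.100000, -0.030000) = -0.003540
  k2 = f(0.125000, -0.030796) = 0.004542
  p ← -0.030000 + 0.45·0.004542 = -0.027956
p(0.35) ≈ -0.0280

-0.0280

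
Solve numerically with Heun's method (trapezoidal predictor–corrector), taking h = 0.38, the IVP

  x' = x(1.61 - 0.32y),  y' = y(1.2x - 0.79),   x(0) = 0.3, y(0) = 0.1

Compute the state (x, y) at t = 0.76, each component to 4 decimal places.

Heun on (x,y): k1 = f(t_n, state_n); k2 = f(t_n + h, state_n + h·k1); state_{n+1} = state_n + (h/2)·(k1 + k2).
0.000000: (0.300000, 0.100000)
  k1 = (0.473400, -0.043000)
  predictor → (0.479892, 0.083660)
  k2 = (0.759779, -0.017914)
  → (0.534304, 0.088426)
0.380000: (0.534304, 0.088426)
  k1 = (0.845111, -0.013161)
  predictor → (0.855446, 0.083425)
  k2 = (1.354431, 0.019733)
  → (0.952217, 0.089675)
(x(0.76), y(0.76)) ≈ (0.9522, 0.0897)

0.9522, 0.0897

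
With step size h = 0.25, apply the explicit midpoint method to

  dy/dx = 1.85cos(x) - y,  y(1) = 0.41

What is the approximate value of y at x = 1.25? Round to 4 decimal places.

Midpoint: k1 = f(x_n, y_n); k2 = f(x_n + h/2, y_n + (h/2)·k1); y_{n+1} = y_n + h·k2.
x=1.000000, y=0.410000:
  k1 = f(1.000000, 0.410000) = 0.589559
  k2 = f(1.125000, 0.483695) = 0.313982
  y ← 0.410000 + 0.25·0.313982 = 0.488495
y(1.25) ≈ 0.4885

0.4885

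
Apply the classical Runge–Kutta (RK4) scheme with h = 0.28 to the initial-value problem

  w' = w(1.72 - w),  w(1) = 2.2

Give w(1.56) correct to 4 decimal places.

1.8765

RK4: k1 = f(s_n, w_n); k2 = f(s_n + h/2, w_n + (h/2)·k1); k3 = f(s_n + h/2, w_n + (h/2)·k2); k4 = f(s_n + h, w_n + h·k3); w_{n+1} = w_n + (h/6)·(k1 + 2k2 + 2k3 + k4).
s=1.000000, w=2.200000:
  k1 = f(1.000000, 2.200000) = -1.056000
  k2 = f(1.140000, 2.052160) = -0.681645
  k3 = f(1.140000, 2.104570) = -0.809354
  k4 = f(1.280000, 1.973381) = -0.500017
  w ← 2.200000 + (0.28/6)·(k1 + 2k2 + 2k3 + k4) = 1.988226
s=1.280000, w=1.988226:
  k1 = f(1.280000, 1.988226) = -0.533294
  k2 = f(1.420000, 1.913565) = -0.370399
  k3 = f(1.420000, 1.936370) = -0.418973
  k4 = f(1.560000, 1.870914) = -0.282346
  w ← 1.988226 + (0.28/6)·(k1 + 2k2 + 2k3 + k4) = 1.876488
w(1.56) ≈ 1.8765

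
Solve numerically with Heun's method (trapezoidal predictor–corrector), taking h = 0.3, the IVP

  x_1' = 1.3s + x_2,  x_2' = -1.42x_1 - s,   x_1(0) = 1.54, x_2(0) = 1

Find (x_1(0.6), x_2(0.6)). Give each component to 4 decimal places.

1.9176, -0.7067

Heun on (x_1,x_2): k1 = f(s_n, state_n); k2 = f(s_n + h, state_n + h·k1); state_{n+1} = state_n + (h/2)·(k1 + k2).
0.000000: (1.540000, 1.000000)
  k1 = (1.000000, -2.186800)
  predictor → (1.840000, 0.343960)
  k2 = (0.733960, -2.912800)
  → (1.800094, 0.235060)
0.300000: (1.800094, 0.235060)
  k1 = (0.625060, -2.856133)
  predictor → (1.987612, -0.621780)
  k2 = (0.158220, -3.422409)
  → (1.917586, -0.706721)
(x_1(0.6), x_2(0.6)) ≈ (1.9176, -0.7067)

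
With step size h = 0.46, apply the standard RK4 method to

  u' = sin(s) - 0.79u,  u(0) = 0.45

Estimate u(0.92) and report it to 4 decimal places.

0.5293

RK4: k1 = f(s_n, u_n); k2 = f(s_n + h/2, u_n + (h/2)·k1); k3 = f(s_n + h/2, u_n + (h/2)·k2); k4 = f(s_n + h, u_n + h·k3); u_{n+1} = u_n + (h/6)·(k1 + 2k2 + 2k3 + k4).
s=0.000000, u=0.450000:
  k1 = f(0.000000, 0.450000) = -0.355500
  k2 = f(0.230000, 0.368235) = -0.062928
  k3 = f(0.230000, 0.435527) = -0.116088
  k4 = f(0.460000, 0.396599) = 0.130635
  u ← 0.450000 + (0.46/6)·(k1 + 2k2 + 2k3 + k4) = 0.405311
s=0.460000, u=0.405311:
  k1 = f(0.460000, 0.405311) = 0.123752
  k2 = f(0.690000, 0.433774) = 0.293856
  k3 = f(0.690000, 0.472898) = 0.262948
  k4 = f(0.920000, 0.526267) = 0.379851
  u ← 0.405311 + (0.46/6)·(k1 + 2k2 + 2k3 + k4) = 0.529297
u(0.92) ≈ 0.5293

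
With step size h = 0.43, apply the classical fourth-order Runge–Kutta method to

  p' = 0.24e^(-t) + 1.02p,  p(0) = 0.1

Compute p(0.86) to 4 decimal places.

RK4: k1 = f(t_n, p_n); k2 = f(t_n + h/2, p_n + (h/2)·k1); k3 = f(t_n + h/2, p_n + (h/2)·k2); k4 = f(t_n + h, p_n + h·k3); p_{n+1} = p_n + (h/6)·(k1 + 2k2 + 2k3 + k4).
t=0.000000, p=0.100000:
  k1 = f(0.000000, 0.100000) = 0.342000
  k2 = f(0.215000, 0.173530) = 0.370571
  k3 = f(0.215000, 0.179673) = 0.376836
  k4 = f(0.430000, 0.262040) = 0.423402
  p ← 0.100000 + (0.43/6)·(k1 + 2k2 + 2k3 + k4) = 0.261982
t=0.430000, p=0.261982:
  k1 = f(0.430000, 0.261982) = 0.423344
  k2 = f(0.645000, 0.353001) = 0.485980
  k3 = f(0.645000, 0.366468) = 0.499716
  k4 = f(0.860000, 0.476860) = 0.587956
  p ← 0.261982 + (0.43/6)·(k1 + 2k2 + 2k3 + k4) = 0.475742
p(0.86) ≈ 0.4757

0.4757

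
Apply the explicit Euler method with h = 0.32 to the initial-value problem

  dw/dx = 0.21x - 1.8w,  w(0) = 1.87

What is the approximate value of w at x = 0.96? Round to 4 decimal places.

Euler: w_{n+1} = w_n + h·f(x_n, w_n).
x=0.000000, w=1.870000: f=-3.366000 → w ← 1.870000 + 0.32·(-3.366000) = 0.792880
x=0.320000, w=0.792880: f=-1.359984 → w ← 0.792880 + 0.32·(-1.359984) = 0.357685
x=0.640000, w=0.357685: f=-0.509433 → w ← 0.357685 + 0.32·(-0.509433) = 0.194666
w(0.96) ≈ 0.1947

0.1947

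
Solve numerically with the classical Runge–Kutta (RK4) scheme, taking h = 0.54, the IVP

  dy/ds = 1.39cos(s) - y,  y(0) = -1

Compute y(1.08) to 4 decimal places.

RK4: k1 = f(s_n, y_n); k2 = f(s_n + h/2, y_n + (h/2)·k1); k3 = f(s_n + h/2, y_n + (h/2)·k2); k4 = f(s_n + h, y_n + h·k3); y_{n+1} = y_n + (h/6)·(k1 + 2k2 + 2k3 + k4).
s=0.000000, y=-1.000000:
  k1 = f(0.000000, -1.000000) = 2.390000
  k2 = f(0.270000, -0.354700) = 1.694342
  k3 = f(0.270000, -0.542528) = 1.882169
  k4 = f(0.540000, 0.016371) = 1.175844
  y ← -1.000000 + (0.54/6)·(k1 + 2k2 + 2k3 + k4) = -0.035302
s=0.540000, y=-0.035302:
  k1 = f(0.540000, -0.035302) = 1.227517
  k2 = f(0.810000, 0.296128) = 0.662275
  k3 = f(0.810000, 0.143512) = 0.814891
  k4 = f(1.080000, 0.404739) = 0.250408
  y ← -0.035302 + (0.54/6)·(k1 + 2k2 + 2k3 + k4) = 0.363601
y(1.08) ≈ 0.3636

0.3636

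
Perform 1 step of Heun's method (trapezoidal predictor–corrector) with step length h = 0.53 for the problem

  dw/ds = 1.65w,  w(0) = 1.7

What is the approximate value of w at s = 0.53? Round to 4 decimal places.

3.8367

Heun: k1 = f(s_n, w_n); k2 = f(s_n + h, w_n + h·k1); w_{n+1} = w_n + (h/2)·(k1 + k2).
s=0.000000, w=1.700000:
  k1 = f(0.000000, 1.700000) = 2.805000
  k2 = f(0.530000, 3.186650) = 5.257973
  w ← 1.700000 + (0.53/2)·(2.805000 + 5.257973) = 3.836688
w(0.53) ≈ 3.8367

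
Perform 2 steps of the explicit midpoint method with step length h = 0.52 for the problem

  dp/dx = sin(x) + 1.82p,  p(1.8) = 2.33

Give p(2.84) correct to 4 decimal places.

Midpoint: k1 = f(x_n, p_n); k2 = f(x_n + h/2, p_n + (h/2)·k1); p_{n+1} = p_n + h·k2.
x=1.800000, p=2.330000:
  k1 = f(1.800000, 2.330000) = 5.214448
  k2 = f(2.060000, 3.685756) = 7.590784
  p ← 2.330000 + 0.52·7.590784 = 6.277208
x=2.320000, p=6.277208:
  k1 = f(2.320000, 6.277208) = 12.156749
  k2 = f(2.580000, 9.437963) = 17.709627
  p ← 6.277208 + 0.52·17.709627 = 15.486214
p(2.84) ≈ 15.4862

15.4862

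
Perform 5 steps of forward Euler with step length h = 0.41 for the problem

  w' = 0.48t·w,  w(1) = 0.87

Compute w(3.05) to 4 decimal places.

Euler: w_{n+1} = w_n + h·f(t_n, w_n).
t=1.000000, w=0.870000: f=0.417600 → w ← 0.870000 + 0.41·0.417600 = 1.041216
t=1.410000, w=1.041216: f=0.704695 → w ← 1.041216 + 0.41·0.704695 = 1.330141
t=1.820000, w=1.330141: f=1.162011 → w ← 1.330141 + 0.41·1.162011 = 1.806566
t=2.230000, w=1.806566: f=1.933748 → w ← 1.806566 + 0.41·1.933748 = 2.599402
t=2.640000, w=2.599402: f=3.293962 → w ← 2.599402 + 0.41·3.293962 = 3.949927
w(3.05) ≈ 3.9499

3.9499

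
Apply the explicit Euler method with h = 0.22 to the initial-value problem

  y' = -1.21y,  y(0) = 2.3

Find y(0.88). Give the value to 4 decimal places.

0.6669

Euler: y_{n+1} = y_n + h·f(s_n, y_n).
s=0.000000, y=2.300000: f=-2.783000 → y ← 2.300000 + 0.22·(-2.783000) = 1.687740
s=0.220000, y=1.687740: f=-2.042165 → y ← 1.687740 + 0.22·(-2.042165) = 1.238464
s=0.440000, y=1.238464: f=-1.498541 → y ← 1.238464 + 0.22·(-1.498541) = 0.908785
s=0.660000, y=0.908785: f=-1.099629 → y ← 0.908785 + 0.22·(-1.099629) = 0.666866
y(0.88) ≈ 0.6669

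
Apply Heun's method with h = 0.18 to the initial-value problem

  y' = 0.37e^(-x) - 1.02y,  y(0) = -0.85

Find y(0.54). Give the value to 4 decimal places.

-0.3769

Heun: k1 = f(x_n, y_n); k2 = f(x_n + h, y_n + h·k1); y_{n+1} = y_n + (h/2)·(k1 + k2).
x=0.000000, y=-0.850000:
  k1 = f(0.000000, -0.850000) = 1.237000
  k2 = f(0.180000, -0.627340) = 0.948937
  y ← -0.850000 + (0.18/2)·(1.237000 + 0.948937) = -0.653266
x=0.180000, y=-0.653266:
  k1 = f(0.180000, -0.653266) = 0.975381
  k2 = f(0.360000, -0.477697) = 0.745391
  y ← -0.653266 + (0.18/2)·(0.975381 + 0.745391) = -0.498396
x=0.360000, y=-0.498396:
  k1 = f(0.360000, -0.498396) = 0.766504
  k2 = f(0.540000, -0.360425) = 0.583251
  y ← -0.498396 + (0.18/2)·(0.766504 + 0.583251) = -0.376918
y(0.54) ≈ -0.3769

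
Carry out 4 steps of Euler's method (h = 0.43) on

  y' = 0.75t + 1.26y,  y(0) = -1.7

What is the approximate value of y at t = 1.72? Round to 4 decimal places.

-8.4331

Euler: y_{n+1} = y_n + h·f(t_n, y_n).
t=0.000000, y=-1.700000: f=-2.142000 → y ← -1.700000 + 0.43·(-2.142000) = -2.621060
t=0.430000, y=-2.621060: f=-2.980036 → y ← -2.621060 + 0.43·(-2.980036) = -3.902475
t=0.860000, y=-3.902475: f=-4.272119 → y ← -3.902475 + 0.43·(-4.272119) = -5.739486
t=1.290000, y=-5.739486: f=-6.264253 → y ← -5.739486 + 0.43·(-6.264253) = -8.433115
y(1.72) ≈ -8.4331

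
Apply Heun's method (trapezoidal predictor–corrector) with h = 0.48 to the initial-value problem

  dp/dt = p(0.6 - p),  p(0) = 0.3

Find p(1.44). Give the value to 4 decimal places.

Heun: k1 = f(t_n, p_n); k2 = f(t_n + h, p_n + h·k1); p_{n+1} = p_n + (h/2)·(k1 + k2).
t=0.000000, p=0.300000:
  k1 = f(0.000000, 0.300000) = 0.090000
  k2 = f(0.480000, 0.343200) = 0.088134
  p ← 0.300000 + (0.48/2)·(0.090000 + 0.088134) = 0.342752
t=0.480000, p=0.342752:
  k1 = f(0.480000, 0.342752) = 0.088172
  k2 = f(0.960000, 0.385075) = 0.082762
  p ← 0.342752 + (0.48/2)·(0.088172 + 0.082762) = 0.383776
t=0.960000, p=0.383776:
  k1 = f(0.960000, 0.383776) = 0.082982
  k2 = f(1.440000, 0.423608) = 0.074721
  p ← 0.383776 + (0.48/2)·(0.082982 + 0.074721) = 0.421625
p(1.44) ≈ 0.4216

0.4216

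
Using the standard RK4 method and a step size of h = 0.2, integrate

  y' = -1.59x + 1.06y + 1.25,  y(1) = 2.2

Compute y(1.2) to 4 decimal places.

2.6096

RK4: k1 = f(x_n, y_n); k2 = f(x_n + h/2, y_n + (h/2)·k1); k3 = f(x_n + h/2, y_n + (h/2)·k2); k4 = f(x_n + h, y_n + h·k3); y_{n+1} = y_n + (h/6)·(k1 + 2k2 + 2k3 + k4).
x=1.000000, y=2.200000:
  k1 = f(1.000000, 2.200000) = 1.992000
  k2 = f(1.100000, 2.399200) = 2.044152
  k3 = f(1.100000, 2.404415) = 2.049680
  k4 = f(1.200000, 2.609936) = 2.108532
  y ← 2.200000 + (0.2/6)·(k1 + 2k2 + 2k3 + k4) = 2.609607
y(1.2) ≈ 2.6096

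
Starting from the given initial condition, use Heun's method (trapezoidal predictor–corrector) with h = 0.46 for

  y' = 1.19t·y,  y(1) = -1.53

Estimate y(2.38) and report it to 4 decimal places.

Heun: k1 = f(t_n, y_n); k2 = f(t_n + h, y_n + h·k1); y_{n+1} = y_n + (h/2)·(k1 + k2).
t=1.000000, y=-1.530000:
  k1 = f(1.000000, -1.530000) = -1.820700
  k2 = f(1.460000, -2.367522) = -4.113333
  y ← -1.530000 + (0.46/2)·(-1.820700 + (-4.113333)) = -2.894828
t=1.460000, y=-2.894828:
  k1 = f(1.460000, -2.894828) = -5.029473
  k2 = f(1.920000, -5.208385) = -11.900119
  y ← -2.894828 + (0.46/2)·(-5.029473 + (-11.900119)) = -6.788634
t=1.920000, y=-6.788634:
  k1 = f(1.920000, -6.788634) = -15.510670
  k2 = f(2.380000, -13.923542) = -39.434256
  y ← -6.788634 + (0.46/2)·(-15.510670 + (-39.434256)) = -19.425967
y(2.38) ≈ -19.4260

-19.4260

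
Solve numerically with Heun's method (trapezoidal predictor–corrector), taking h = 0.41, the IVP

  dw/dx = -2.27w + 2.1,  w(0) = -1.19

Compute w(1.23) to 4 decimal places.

0.6569

Heun: k1 = f(x_n, w_n); k2 = f(x_n + h, w_n + h·k1); w_{n+1} = w_n + (h/2)·(k1 + k2).
x=0.000000, w=-1.190000:
  k1 = f(0.000000, -1.190000) = 4.801300
  k2 = f(0.410000, 0.778533) = 0.332730
  w ← -1.190000 + (0.41/2)·(4.801300 + 0.332730) = -0.137524
x=0.410000, w=-0.137524:
  k1 = f(0.410000, -0.137524) = 2.412179
  k2 = f(0.820000, 0.851470) = 0.167164
  w ← -0.137524 + (0.41/2)·(2.412179 + 0.167164) = 0.391242
x=0.820000, w=0.391242:
  k1 = f(0.820000, 0.391242) = 1.211882
  k2 = f(1.230000, 0.888113) = 0.083983
  w ← 0.391242 + (0.41/2)·(1.211882 + 0.083983) = 0.656894
w(1.23) ≈ 0.6569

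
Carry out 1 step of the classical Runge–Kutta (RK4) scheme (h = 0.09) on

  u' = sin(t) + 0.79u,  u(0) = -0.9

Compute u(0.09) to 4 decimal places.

-0.9622

RK4: k1 = f(t_n, u_n); k2 = f(t_n + h/2, u_n + (h/2)·k1); k3 = f(t_n + h/2, u_n + (h/2)·k2); k4 = f(t_n + h, u_n + h·k3); u_{n+1} = u_n + (h/6)·(k1 + 2k2 + 2k3 + k4).
t=0.000000, u=-0.900000:
  k1 = f(0.000000, -0.900000) = -0.711000
  k2 = f(0.045000, -0.931995) = -0.691291
  k3 = f(0.045000, -0.931108) = -0.690591
  k4 = f(0.090000, -0.962153) = -0.670222
  u ← -0.900000 + (0.09/6)·(k1 + 2k2 + 2k3 + k4) = -0.962175
u(0.09) ≈ -0.9622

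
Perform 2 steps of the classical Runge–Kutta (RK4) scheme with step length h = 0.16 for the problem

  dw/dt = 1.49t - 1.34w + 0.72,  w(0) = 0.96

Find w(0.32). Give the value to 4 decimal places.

0.8791

RK4: k1 = f(t_n, w_n); k2 = f(t_n + h/2, w_n + (h/2)·k1); k3 = f(t_n + h/2, w_n + (h/2)·k2); k4 = f(t_n + h, w_n + h·k3); w_{n+1} = w_n + (h/6)·(k1 + 2k2 + 2k3 + k4).
t=0.000000, w=0.960000:
  k1 = f(0.000000, 0.960000) = -0.566400
  k2 = f(0.080000, 0.914688) = -0.386482
  k3 = f(0.080000, 0.929081) = -0.405769
  k4 = f(0.160000, 0.895077) = -0.241003
  w ← 0.960000 + (0.16/6)·(k1 + 2k2 + 2k3 + k4) = 0.896216
t=0.160000, w=0.896216:
  k1 = f(0.160000, 0.896216) = -0.242529
  k2 = f(0.240000, 0.876814) = -0.097330
  k3 = f(0.240000, 0.888429) = -0.112895
  k4 = f(0.320000, 0.878153) = 0.020076
  w ← 0.896216 + (0.16/6)·(k1 + 2k2 + 2k3 + k4) = 0.879072
w(0.32) ≈ 0.8791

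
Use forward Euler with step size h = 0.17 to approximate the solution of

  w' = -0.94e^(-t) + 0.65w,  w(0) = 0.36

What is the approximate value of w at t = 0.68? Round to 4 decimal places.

-0.0599

Euler: w_{n+1} = w_n + h·f(t_n, w_n).
t=0.000000, w=0.360000: f=-0.706000 → w ← 0.360000 + 0.17·(-0.706000) = 0.239980
t=0.170000, w=0.239980: f=-0.637058 → w ← 0.239980 + 0.17·(-0.637058) = 0.131680
t=0.340000, w=0.131680: f=-0.583472 → w ← 0.131680 + 0.17·(-0.583472) = 0.032490
t=0.510000, w=0.032490: f=-0.543347 → w ← 0.032490 + 0.17·(-0.543347) = -0.059879
w(0.68) ≈ -0.0599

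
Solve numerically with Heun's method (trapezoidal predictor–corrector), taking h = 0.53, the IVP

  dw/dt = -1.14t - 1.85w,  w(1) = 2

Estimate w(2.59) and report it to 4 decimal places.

Heun: k1 = f(t_n, w_n); k2 = f(t_n + h, w_n + h·k1); w_{n+1} = w_n + (h/2)·(k1 + k2).
t=1.000000, w=2.000000:
  k1 = f(1.000000, 2.000000) = -4.840000
  k2 = f(1.530000, -0.565200) = -0.698580
  w ← 2.000000 + (0.53/2)·(-4.840000 + (-0.698580)) = 0.532276
t=1.530000, w=0.532276:
  k1 = f(1.530000, 0.532276) = -2.728911
  k2 = f(2.060000, -0.914047) = -0.657414
  w ← 0.532276 + (0.53/2)·(-2.728911 + (-0.657414)) = -0.365100
t=2.060000, w=-0.365100:
  k1 = f(2.060000, -0.365100) = -1.672965
  k2 = f(2.590000, -1.251771) = -0.636823
  w ← -0.365100 + (0.53/2)·(-1.672965 + (-0.636823)) = -0.977194
w(2.59) ≈ -0.9772

-0.9772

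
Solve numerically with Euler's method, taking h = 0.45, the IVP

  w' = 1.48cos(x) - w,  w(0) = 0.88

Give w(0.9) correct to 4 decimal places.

Euler: w_{n+1} = w_n + h·f(x_n, w_n).
x=0.000000, w=0.880000: f=0.600000 → w ← 0.880000 + 0.45·0.600000 = 1.150000
x=0.450000, w=1.150000: f=0.182662 → w ← 1.150000 + 0.45·0.182662 = 1.232198
w(0.9) ≈ 1.2322

1.2322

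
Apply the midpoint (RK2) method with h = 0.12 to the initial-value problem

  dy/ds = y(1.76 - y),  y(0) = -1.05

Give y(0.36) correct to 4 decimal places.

Midpoint: k1 = f(s_n, y_n); k2 = f(s_n + h/2, y_n + (h/2)·k1); y_{n+1} = y_n + h·k2.
s=0.000000, y=-1.050000:
  k1 = f(0.000000, -1.050000) = -2.950500
  k2 = f(0.060000, -1.227030) = -3.665175
  y ← -1.050000 + 0.12·(-3.665175) = -1.489821
s=0.120000, y=-1.489821:
  k1 = f(0.120000, -1.489821) = -4.841652
  k2 = f(0.180000, -1.780320) = -6.302903
  y ← -1.489821 + 0.12·(-6.302903) = -2.246169
s=0.240000, y=-2.246169:
  k1 = f(0.240000, -2.246169) = -8.998535
  k2 = f(0.300000, -2.786082) = -12.665754
  y ← -2.246169 + 0.12·(-12.665754) = -3.766060
y(0.36) ≈ -3.7661

-3.7661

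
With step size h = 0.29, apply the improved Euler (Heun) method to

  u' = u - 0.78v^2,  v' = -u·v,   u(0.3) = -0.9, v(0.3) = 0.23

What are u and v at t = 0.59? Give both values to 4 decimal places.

-1.2161, 0.3093

Heun on (u,v): k1 = f(t_n, state_n); k2 = f(t_n + h, state_n + h·k1); state_{n+1} = state_n + (h/2)·(k1 + k2).
0.300000: (-0.900000, 0.230000)
  k1 = (-0.941262, 0.207000)
  predictor → (-1.172966, 0.290030)
  k2 = (-1.238578, 0.340195)
  → (-1.216077, 0.309343)
(u(0.59), v(0.59)) ≈ (-1.2161, 0.3093)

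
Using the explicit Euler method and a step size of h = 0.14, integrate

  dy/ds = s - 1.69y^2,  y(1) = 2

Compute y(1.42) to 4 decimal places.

Euler: y_{n+1} = y_n + h·f(s_n, y_n).
s=1.000000, y=2.000000: f=-5.760000 → y ← 2.000000 + 0.14·(-5.760000) = 1.193600
s=1.140000, y=1.193600: f=-1.267711 → y ← 1.193600 + 0.14·(-1.267711) = 1.016120
s=1.280000, y=1.016120: f=-0.464926 → y ← 1.016120 + 0.14·(-0.464926) = 0.951031
y(1.42) ≈ 0.9510

0.9510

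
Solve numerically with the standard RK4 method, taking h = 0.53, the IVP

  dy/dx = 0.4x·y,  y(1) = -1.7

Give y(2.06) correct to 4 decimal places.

-3.2520

RK4: k1 = f(x_n, y_n); k2 = f(x_n + h/2, y_n + (h/2)·k1); k3 = f(x_n + h/2, y_n + (h/2)·k2); k4 = f(x_n + h, y_n + h·k3); y_{n+1} = y_n + (h/6)·(k1 + 2k2 + 2k3 + k4).
x=1.000000, y=-1.700000:
  k1 = f(1.000000, -1.700000) = -0.680000
  k2 = f(1.265000, -1.880200) = -0.951381
  k3 = f(1.265000, -1.952116) = -0.987771
  k4 = f(1.530000, -2.223518) = -1.360793
  y ← -1.700000 + (0.53/6)·(k1 + 2k2 + 2k3 + k4) = -2.222854
x=1.530000, y=-2.222854:
  k1 = f(1.530000, -2.222854) = -1.360386
  k2 = f(1.795000, -2.583356) = -1.854850
  k3 = f(1.795000, -2.714389) = -1.948931
  k4 = f(2.060000, -3.255787) = -2.682769
  y ← -2.222854 + (0.53/6)·(k1 + 2k2 + 2k3 + k4) = -3.252000
y(2.06) ≈ -3.2520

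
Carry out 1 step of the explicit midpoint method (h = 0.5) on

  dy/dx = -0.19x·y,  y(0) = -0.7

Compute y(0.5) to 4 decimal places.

-0.6834

Midpoint: k1 = f(x_n, y_n); k2 = f(x_n + h/2, y_n + (h/2)·k1); y_{n+1} = y_n + h·k2.
x=0.000000, y=-0.700000:
  k1 = f(0.000000, -0.700000) = 0.000000
  k2 = f(0.250000, -0.700000) = 0.033250
  y ← -0.700000 + 0.5·0.033250 = -0.683375
y(0.5) ≈ -0.6834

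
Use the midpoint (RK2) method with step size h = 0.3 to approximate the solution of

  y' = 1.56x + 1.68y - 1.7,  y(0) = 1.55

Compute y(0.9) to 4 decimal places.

Midpoint: k1 = f(x_n, y_n); k2 = f(x_n + h/2, y_n + (h/2)·k1); y_{n+1} = y_n + h·k2.
x=0.000000, y=1.550000:
  k1 = f(0.000000, 1.550000) = 0.904000
  k2 = f(0.150000, 1.685600) = 1.365808
  y ← 1.550000 + 0.3·1.365808 = 1.959742
x=0.300000, y=1.959742:
  k1 = f(0.300000, 1.959742) = 2.060367
  k2 = f(0.450000, 2.268797) = 2.813580
  y ← 1.959742 + 0.3·2.813580 = 2.803816
x=0.600000, y=2.803816:
  k1 = f(0.600000, 2.803816) = 3.946411
  k2 = f(0.750000, 3.395778) = 5.174907
  y ← 2.803816 + 0.3·5.174907 = 4.356288
y(0.9) ≈ 4.3563

4.3563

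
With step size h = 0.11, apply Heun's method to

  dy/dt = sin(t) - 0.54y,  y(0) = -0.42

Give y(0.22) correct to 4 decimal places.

-0.3496

Heun: k1 = f(t_n, y_n); k2 = f(t_n + h, y_n + h·k1); y_{n+1} = y_n + (h/2)·(k1 + k2).
t=0.000000, y=-0.420000:
  k1 = f(0.000000, -0.420000) = 0.226800
  k2 = f(0.110000, -0.395052) = 0.323106
  y ← -0.420000 + (0.11/2)·(0.226800 + 0.323106) = -0.389755
t=0.110000, y=-0.389755:
  k1 = f(0.110000, -0.389755) = 0.320246
  k2 = f(0.220000, -0.354528) = 0.409675
  y ← -0.389755 + (0.11/2)·(0.320246 + 0.409675) = -0.349610
y(0.22) ≈ -0.3496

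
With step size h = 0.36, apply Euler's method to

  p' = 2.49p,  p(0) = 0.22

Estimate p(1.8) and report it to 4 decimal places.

Euler: p_{n+1} = p_n + h·f(t_n, p_n).
t=0.000000, p=0.220000: f=0.547800 → p ← 0.220000 + 0.36·0.547800 = 0.417208
t=0.360000, p=0.417208: f=1.038848 → p ← 0.417208 + 0.36·1.038848 = 0.791193
t=0.720000, p=0.791193: f=1.970071 → p ← 0.791193 + 0.36·1.970071 = 1.500419
t=1.080000, p=1.500419: f=3.736043 → p ← 1.500419 + 0.36·3.736043 = 2.845394
t=1.440000, p=2.845394: f=7.085032 → p ← 2.845394 + 0.36·7.085032 = 5.396006
p(1.8) ≈ 5.3960

5.3960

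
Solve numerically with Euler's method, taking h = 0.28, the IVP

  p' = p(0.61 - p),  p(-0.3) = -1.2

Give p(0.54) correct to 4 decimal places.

-6.1252

Euler: p_{n+1} = p_n + h·f(x_n, p_n).
x=-0.300000, p=-1.200000: f=-2.172000 → p ← -1.200000 + 0.28·(-2.172000) = -1.808160
x=-0.020000, p=-1.808160: f=-4.372420 → p ← -1.808160 + 0.28·(-4.372420) = -3.032438
x=0.260000, p=-3.032438: f=-11.045465 → p ← -3.032438 + 0.28·(-11.045465) = -6.125168
p(0.54) ≈ -6.1252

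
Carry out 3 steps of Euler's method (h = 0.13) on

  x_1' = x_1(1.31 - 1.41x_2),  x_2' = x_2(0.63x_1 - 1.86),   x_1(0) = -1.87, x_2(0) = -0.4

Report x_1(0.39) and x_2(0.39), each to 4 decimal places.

Euler on (x_1,x_2): x_1_{n+1} = x_1_n + h·x_1', x_2_{n+1} = x_2_n + h·x_2'.
0.000000: (-1.870000, -0.400000); f=(-3.504380, 1.215240) → (-2.325569, -0.242019)
0.130000: (-2.325569, -0.242019); f=(-3.840088, 0.804739) → (-2.824781, -0.137403)
0.260000: (-2.824781, -0.137403); f=(-4.247730, 0.500093) → (-3.376986, -0.072391)
(x_1(0.39), x_2(0.39)) ≈ (-3.3770, -0.0724)

-3.3770, -0.0724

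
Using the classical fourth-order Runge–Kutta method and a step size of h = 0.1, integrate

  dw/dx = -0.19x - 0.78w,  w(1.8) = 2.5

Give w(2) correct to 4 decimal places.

2.0720

RK4: k1 = f(x_n, w_n); k2 = f(x_n + h/2, w_n + (h/2)·k1); k3 = f(x_n + h/2, w_n + (h/2)·k2); k4 = f(x_n + h, w_n + h·k3); w_{n+1} = w_n + (h/6)·(k1 + 2k2 + 2k3 + k4).
x=1.800000, w=2.500000:
  k1 = f(1.800000, 2.500000) = -2.292000
  k2 = f(1.850000, 2.385400) = -2.212112
  k3 = f(1.850000, 2.389394) = -2.215228
  k4 = f(1.900000, 2.278477) = -2.138212
  w ← 2.500000 + (0.1/6)·(k1 + 2k2 + 2k3 + k4) = 2.278585
x=1.900000, w=2.278585:
  k1 = f(1.900000, 2.278585) = -2.138296
  k2 = f(1.950000, 2.171670) = -2.064403
  k3 = f(1.950000, 2.175365) = -2.067285
  k4 = f(2.000000, 2.071857) = -1.996048
  w ← 2.278585 + (0.1/6)·(k1 + 2k2 + 2k3 + k4) = 2.071956
w(2) ≈ 2.0720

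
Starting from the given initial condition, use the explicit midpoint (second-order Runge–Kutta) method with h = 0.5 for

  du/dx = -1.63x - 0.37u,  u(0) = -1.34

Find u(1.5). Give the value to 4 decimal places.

Midpoint: k1 = f(x_n, u_n); k2 = f(x_n + h/2, u_n + (h/2)·k1); u_{n+1} = u_n + h·k2.
x=0.000000, u=-1.340000:
  k1 = f(0.000000, -1.340000) = 0.495800
  k2 = f(0.250000, -1.216050) = 0.042439
  u ← -1.340000 + 0.5·0.042439 = -1.318781
x=0.500000, u=-1.318781:
  k1 = f(0.500000, -1.318781) = -0.327051
  k2 = f(0.750000, -1.400544) = -0.704299
  u ← -1.318781 + 0.5·(-0.704299) = -1.670930
x=1.000000, u=-1.670930:
  k1 = f(1.000000, -1.670930) = -1.011756
  k2 = f(1.250000, -1.923869) = -1.325668
  u ← -1.670930 + 0.5·(-1.325668) = -2.333764
u(1.5) ≈ -2.3338

-2.3338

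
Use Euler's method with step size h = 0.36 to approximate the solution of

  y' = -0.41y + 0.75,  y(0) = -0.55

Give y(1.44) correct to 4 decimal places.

0.5732

Euler: y_{n+1} = y_n + h·f(t_n, y_n).
t=0.000000, y=-0.550000: f=0.975500 → y ← -0.550000 + 0.36·0.975500 = -0.198820
t=0.360000, y=-0.198820: f=0.831516 → y ← -0.198820 + 0.36·0.831516 = 0.100526
t=0.720000, y=0.100526: f=0.708784 → y ← 0.100526 + 0.36·0.708784 = 0.355688
t=1.080000, y=0.355688: f=0.604168 → y ← 0.355688 + 0.36·0.604168 = 0.573189
y(1.44) ≈ 0.5732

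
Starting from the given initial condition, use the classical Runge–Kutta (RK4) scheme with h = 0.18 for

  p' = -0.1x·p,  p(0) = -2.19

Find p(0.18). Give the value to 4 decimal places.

RK4: k1 = f(x_n, p_n); k2 = f(x_n + h/2, p_n + (h/2)·k1); k3 = f(x_n + h/2, p_n + (h/2)·k2); k4 = f(x_n + h, p_n + h·k3); p_{n+1} = p_n + (h/6)·(k1 + 2k2 + 2k3 + k4).
x=0.000000, p=-2.190000:
  k1 = f(0.000000, -2.190000) = 0.000000
  k2 = f(0.090000, -2.190000) = 0.019710
  k3 = f(0.090000, -2.188226) = 0.019694
  k4 = f(0.180000, -2.186455) = 0.039356
  p ← -2.190000 + (0.18/6)·(k1 + 2k2 + 2k3 + k4) = -2.186455
p(0.18) ≈ -2.1865

-2.1865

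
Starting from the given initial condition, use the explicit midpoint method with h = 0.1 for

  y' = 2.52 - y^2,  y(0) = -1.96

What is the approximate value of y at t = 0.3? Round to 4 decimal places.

-2.7360

Midpoint: k1 = f(t_n, y_n); k2 = f(t_n + h/2, y_n + (h/2)·k1); y_{n+1} = y_n + h·k2.
t=0.000000, y=-1.960000:
  k1 = f(0.000000, -1.960000) = -1.321600
  k2 = f(0.050000, -2.026080) = -1.585000
  y ← -1.960000 + 0.1·(-1.585000) = -2.118500
t=0.100000, y=-2.118500:
  k1 = f(0.100000, -2.118500) = -1.968042
  k2 = f(0.150000, -2.216902) = -2.394655
  y ← -2.118500 + 0.1·(-2.394655) = -2.357966
t=0.200000, y=-2.357966:
  k1 = f(0.200000, -2.357966) = -3.040001
  k2 = f(0.250000, -2.509966) = -3.779927
  y ← -2.357966 + 0.1·(-3.779927) = -2.735958
y(0.3) ≈ -2.7360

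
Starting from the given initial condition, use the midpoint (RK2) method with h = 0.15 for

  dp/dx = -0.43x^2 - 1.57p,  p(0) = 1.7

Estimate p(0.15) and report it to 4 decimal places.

1.3464

Midpoint: k1 = f(x_n, p_n); k2 = f(x_n + h/2, p_n + (h/2)·k1); p_{n+1} = p_n + h·k2.
x=0.000000, p=1.700000:
  k1 = f(0.000000, 1.700000) = -2.669000
  k2 = f(0.075000, 1.499825) = -2.357144
  p ← 1.700000 + 0.15·(-2.357144) = 1.346428
p(0.15) ≈ 1.3464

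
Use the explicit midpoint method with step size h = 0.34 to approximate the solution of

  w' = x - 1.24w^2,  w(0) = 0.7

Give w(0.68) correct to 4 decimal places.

Midpoint: k1 = f(x_n, w_n); k2 = f(x_n + h/2, w_n + (h/2)·k1); w_{n+1} = w_n + h·k2.
x=0.000000, w=0.700000:
  k1 = f(0.000000, 0.700000) = -0.607600
  k2 = f(0.170000, 0.596708) = -0.271515
  w ← 0.700000 + 0.34·(-0.271515) = 0.607685
x=0.340000, w=0.607685:
  k1 = f(0.340000, 0.607685) = -0.117908
  k2 = f(0.510000, 0.587640) = 0.081802
  w ← 0.607685 + 0.34·0.081802 = 0.635497
w(0.68) ≈ 0.6355

0.6355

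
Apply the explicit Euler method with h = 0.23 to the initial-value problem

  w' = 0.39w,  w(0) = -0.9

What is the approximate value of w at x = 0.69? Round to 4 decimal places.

Euler: w_{n+1} = w_n + h·f(x_n, w_n).
x=0.000000, w=-0.900000: f=-0.351000 → w ← -0.900000 + 0.23·(-0.351000) = -0.980730
x=0.230000, w=-0.980730: f=-0.382485 → w ← -0.980730 + 0.23·(-0.382485) = -1.068701
x=0.460000, w=-1.068701: f=-0.416794 → w ← -1.068701 + 0.23·(-0.416794) = -1.164564
w(0.69) ≈ -1.1646

-1.1646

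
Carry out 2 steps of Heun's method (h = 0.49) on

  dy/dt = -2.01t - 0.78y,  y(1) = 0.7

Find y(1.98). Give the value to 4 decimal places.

-1.8114

Heun: k1 = f(t_n, y_n); k2 = f(t_n + h, y_n + h·k1); y_{n+1} = y_n + (h/2)·(k1 + k2).
t=1.000000, y=0.700000:
  k1 = f(1.000000, 0.700000) = -2.556000
  k2 = f(1.490000, -0.552440) = -2.563997
  y ← 0.700000 + (0.49/2)·(-2.556000 + (-2.563997)) = -0.554399
t=1.490000, y=-0.554399:
  k1 = f(1.490000, -0.554399) = -2.562469
  k2 = f(1.980000, -1.810009) = -2.567993
  y ← -0.554399 + (0.49/2)·(-2.562469 + (-2.567993)) = -1.811362
y(1.98) ≈ -1.8114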